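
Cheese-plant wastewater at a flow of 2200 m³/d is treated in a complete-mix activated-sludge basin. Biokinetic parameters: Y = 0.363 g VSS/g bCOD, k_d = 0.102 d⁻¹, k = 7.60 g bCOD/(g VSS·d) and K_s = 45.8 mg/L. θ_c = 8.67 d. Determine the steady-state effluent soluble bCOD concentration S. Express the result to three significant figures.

S ≈ 3.92 mg/L

Effluent substrate depends only on kinetics and SRT: S = K_s(1 + k_d θ_c) / [θ_c(Yk − k_d) − 1] = 45.8 × (1 + 0.102 × 8.67) / [8.67 × (0.363 × 7.60 − 0.102) − 1] = 86.30 / 22.03 = 3.917 mg/L.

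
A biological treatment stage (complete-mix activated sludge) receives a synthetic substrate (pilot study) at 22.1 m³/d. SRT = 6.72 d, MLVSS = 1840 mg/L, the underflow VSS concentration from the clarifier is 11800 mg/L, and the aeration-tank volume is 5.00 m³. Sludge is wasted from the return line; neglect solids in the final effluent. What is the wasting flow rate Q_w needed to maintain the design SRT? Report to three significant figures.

θ_c = V·X/(Q_w·X_r) when wasting from the recycle, so Q_w = V·X/(θ_c·X_r) = 5.000 × 1840 / (6.72 × 11800) = 0.1160 m³/d.

Q_w ≈ 0.116 m³/d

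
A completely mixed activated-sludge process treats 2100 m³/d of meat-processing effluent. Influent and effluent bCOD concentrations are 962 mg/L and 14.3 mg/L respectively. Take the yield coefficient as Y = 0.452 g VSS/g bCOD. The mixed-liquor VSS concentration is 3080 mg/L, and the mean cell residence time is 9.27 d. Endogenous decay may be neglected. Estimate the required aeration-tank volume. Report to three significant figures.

V ≈ 2710 m³

Biomass mass balance (decay neglected): V·X = Y·Q·(S₀ − S)·θ_c, so V = 0.452 × 2100 × (962 − 14.3) × 9.27 / 3080 = 2707 m³.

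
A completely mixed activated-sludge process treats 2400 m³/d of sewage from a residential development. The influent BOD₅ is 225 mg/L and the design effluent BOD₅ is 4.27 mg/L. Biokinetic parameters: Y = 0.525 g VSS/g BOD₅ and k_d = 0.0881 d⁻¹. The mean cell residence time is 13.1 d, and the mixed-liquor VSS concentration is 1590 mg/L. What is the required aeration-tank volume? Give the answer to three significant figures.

Rearranging the biomass balance for a CMAS with decay, V = Y·Q·ΔS·θ_c / [X·(1+k_d θ_c)] = 0.525 × 2400 × (225 − 4.27) × 13.1 / [1590 × (1 + 0.0881 × 13.1)] = 3.64×10^6 / 3425 = 1064 m³.

V ≈ 1060 m³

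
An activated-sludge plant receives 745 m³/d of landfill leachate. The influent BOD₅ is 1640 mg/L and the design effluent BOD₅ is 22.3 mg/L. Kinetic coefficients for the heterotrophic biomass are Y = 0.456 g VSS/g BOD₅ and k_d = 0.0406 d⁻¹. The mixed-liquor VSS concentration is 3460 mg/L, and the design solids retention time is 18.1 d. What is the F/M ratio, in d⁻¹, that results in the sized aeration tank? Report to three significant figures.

F/M ≈ 0.213 d⁻¹

Steady-state biomass mass balance: V·X·(1 + k_d·θ_c) = Y·Q·(S₀ − S)·θ_c, so V = 0.456 × 745 × (1640 − 22.3) × 18.1 / [3460 × (1 + 0.0406 × 18.1)] = 9.95×10^6 / 6003 = 1657 m³.
Food-to-microorganism ratio F/M = Q S₀ / (V X) = 745 × 1640 / (1657 × 3460) = 0.2131 d⁻¹.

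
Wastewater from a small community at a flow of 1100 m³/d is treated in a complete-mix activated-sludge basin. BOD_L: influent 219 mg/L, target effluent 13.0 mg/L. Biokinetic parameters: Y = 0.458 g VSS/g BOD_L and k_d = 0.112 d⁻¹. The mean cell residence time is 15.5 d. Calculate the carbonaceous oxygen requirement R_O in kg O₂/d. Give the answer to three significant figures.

Observed yield with endogenous decay: Y_obs = Y / (1 + k_d·θ_c) = 0.458 / (1 + 0.112 × 15.5) = 0.458 / 2.736 = 0.1674 g VSS/g BOD_L.
ΔS = 219 − 13.0 = 206.0 mg/L, so the substrate removal rate is 1100 × 206.0/1000 = 226.6 kg BOD_L/d.
Net sludge production P_X = 0.1674 × 226.6 = 37.93 kg VSS/d.
Carbonaceous O₂ demand = substrate oxidised − cell-mass equivalent = 226.6 − 1.42 × 37.93 = 172.7 kg O₂/d.

R_O ≈ 173 kg O₂/d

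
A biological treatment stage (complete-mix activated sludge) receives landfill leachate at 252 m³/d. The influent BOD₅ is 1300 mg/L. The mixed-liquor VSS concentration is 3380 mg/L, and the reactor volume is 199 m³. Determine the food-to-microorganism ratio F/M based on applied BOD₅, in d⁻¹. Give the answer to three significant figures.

Food-to-microorganism ratio F/M = Q S₀ / (V X) = 252 × 1300 / (199.0 × 3380) = 0.4871 d⁻¹.

F/M ≈ 0.487 d⁻¹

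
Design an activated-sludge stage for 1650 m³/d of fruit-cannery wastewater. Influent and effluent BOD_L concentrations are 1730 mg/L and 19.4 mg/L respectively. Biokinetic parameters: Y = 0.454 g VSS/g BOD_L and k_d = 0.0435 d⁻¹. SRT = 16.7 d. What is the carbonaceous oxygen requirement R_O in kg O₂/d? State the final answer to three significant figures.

R_O ≈ 1770 kg O₂/d

Observed yield with endogenous decay: Y_obs = Y / (1 + k_d·θ_c) = 0.454 / (1 + 0.0435 × 16.7) = 0.454 / 1.726 = 0.2630 g VSS/g BOD_L.
Q·(S₀ − S) = 1650 × (1730 − 19.4) × 10⁻³ = 2822 kg/d removed.
P_X = Y_obs·Q·(S₀ − S) = 0.2630 × 2822 = 742.2 kg VSS/d.
R_O = Q·ΔS − 1.42 P_X = 2822 − 1054 = 1769 kg O₂/d.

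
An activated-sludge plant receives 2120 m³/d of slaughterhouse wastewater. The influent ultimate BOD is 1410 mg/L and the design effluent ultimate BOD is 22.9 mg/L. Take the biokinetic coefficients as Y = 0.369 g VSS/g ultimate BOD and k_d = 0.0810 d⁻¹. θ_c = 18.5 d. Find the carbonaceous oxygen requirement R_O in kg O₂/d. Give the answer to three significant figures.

R_O ≈ 2320 kg O₂/d

Observed yield with endogenous decay: Y_obs = Y / (1 + k_d·θ_c) = 0.369 / (1 + 0.0810 × 18.5) = 0.369 / 2.498 = 0.1477 g VSS/g ultimate BOD.
ΔS = 1410 − 22.9 = 1387 mg/L, so the substrate removal rate is 2120 × 1387/1000 = 2941 kg ultimate BOD/d.
Biomass synthesised: P_X = Y_obs × 2941 = 434.3 kg VSS/d.
R_O = Q·ΔS − 1.42 P_X = 2941 − 616.7 = 2324 kg O₂/d.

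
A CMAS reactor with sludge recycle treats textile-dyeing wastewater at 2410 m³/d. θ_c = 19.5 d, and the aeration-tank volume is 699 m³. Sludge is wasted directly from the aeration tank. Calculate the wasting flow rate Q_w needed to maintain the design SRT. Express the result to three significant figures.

Wasting from the aeration tank: Q_w = V / θ_c = 699.0 / 19.5 = 35.85 m³/d.

Q_w ≈ 35.8 m³/d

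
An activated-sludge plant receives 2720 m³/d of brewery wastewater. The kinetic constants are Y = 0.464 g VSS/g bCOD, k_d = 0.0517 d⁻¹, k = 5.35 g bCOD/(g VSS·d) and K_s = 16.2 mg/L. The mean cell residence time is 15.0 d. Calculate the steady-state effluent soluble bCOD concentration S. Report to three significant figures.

Effluent substrate depends only on kinetics and SRT: S = K_s(1 + k_d θ_c) / [θ_c(Yk − k_d) − 1] = 16.2 × (1 + 0.0517 × 15.0) / [15.0 × (0.464 × 5.35 − 0.0517) − 1] = 28.76 / 35.46 = 0.8111 mg/L.

S ≈ 0.811 mg/L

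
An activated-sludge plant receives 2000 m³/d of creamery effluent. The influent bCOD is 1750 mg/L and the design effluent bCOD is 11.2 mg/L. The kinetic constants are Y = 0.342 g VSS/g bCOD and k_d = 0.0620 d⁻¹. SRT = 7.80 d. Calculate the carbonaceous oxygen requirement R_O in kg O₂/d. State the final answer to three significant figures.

R_O ≈ 2340 kg O₂/d

Correct the yield for decay: Y_obs = Y/(1 + k_d θ_c) = 0.342 / (1 + 0.0620 × 7.80) = 0.342 / 1.484 = 0.2305.
Q·(S₀ − S) = 2000 × (1750 − 11.2) × 10⁻³ = 3478 kg/d removed.
P_X = Y_obs·Q·(S₀ − S) = 0.2305 × 3478 = 801.7 kg VSS/d.
R_O = Q·(S₀ − S) − 1.42·P_X = 3478 − 1.42 × 801.7 = 2339 kg O₂/d.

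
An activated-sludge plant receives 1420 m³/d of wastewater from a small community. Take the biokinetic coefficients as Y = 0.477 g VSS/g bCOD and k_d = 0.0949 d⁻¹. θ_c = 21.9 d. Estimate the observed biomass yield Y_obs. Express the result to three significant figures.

Y_obs ≈ 0.155 g VSS/g bCOD

The observed yield is Y_obs = Y/(1 + k_d·θ_c) = 0.477 / (1 + 0.0949 × 21.9) = 0.477 / 3.078 = 0.1550 g VSS per g bCOD removed.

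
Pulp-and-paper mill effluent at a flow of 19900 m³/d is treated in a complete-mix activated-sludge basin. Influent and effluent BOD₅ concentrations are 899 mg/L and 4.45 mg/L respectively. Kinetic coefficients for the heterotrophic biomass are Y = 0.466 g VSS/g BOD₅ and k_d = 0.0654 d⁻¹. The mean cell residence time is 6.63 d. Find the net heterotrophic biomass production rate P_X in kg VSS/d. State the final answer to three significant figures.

Correct the yield for decay: Y_obs = Y/(1 + k_d θ_c) = 0.466 / (1 + 0.0654 × 6.63) = 0.466 / 1.434 = 0.3251.
ΔS = 899 − 4.45 = 894.5 mg/L, so the substrate removal rate is 19900 × 894.5/1000 = 17802 kg BOD₅/d.
Biomass produced: P_X = Y_obs·Q·ΔS = 0.3251 × 17802 ≈ 5786 kg VSS/d.

P_X ≈ 5790 kg VSS/d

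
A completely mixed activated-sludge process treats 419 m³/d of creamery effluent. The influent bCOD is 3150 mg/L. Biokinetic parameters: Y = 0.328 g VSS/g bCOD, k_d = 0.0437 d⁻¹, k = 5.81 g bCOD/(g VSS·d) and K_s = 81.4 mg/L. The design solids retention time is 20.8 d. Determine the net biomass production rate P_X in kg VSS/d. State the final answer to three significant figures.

P_X ≈ 226 kg VSS/d

Effluent substrate depends only on kinetics and SRT: S = K_s(1 + k_d θ_c) / [θ_c(Yk − k_d) − 1] = 81.4 × (1 + 0.0437 × 20.8) / [20.8 × (0.328 × 5.81 − 0.0437) − 1] = 155.4 / 37.73 = 4.119 mg/L.
Y_obs = Y / (1 + k_d θ_c) = 0.328 / (1 + 0.0437 × 20.8) = 0.328 / 1.909 = 0.1718.
ΔS = 3150 − 4.12 = 3146 mg/L, so the substrate removal rate is 419 × 3146/1000 = 1318 kg bCOD/d.
Net biomass production P_X = Y_obs × Q·(S₀ − S) = 0.1718 × 1318 = 226.5 kg VSS/d.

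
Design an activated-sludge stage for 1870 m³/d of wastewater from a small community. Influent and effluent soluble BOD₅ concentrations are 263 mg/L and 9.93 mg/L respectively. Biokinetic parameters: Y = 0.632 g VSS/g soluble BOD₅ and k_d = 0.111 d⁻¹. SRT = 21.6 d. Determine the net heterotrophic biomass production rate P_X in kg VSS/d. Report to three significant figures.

Observed yield with endogenous decay: Y_obs = Y / (1 + k_d·θ_c) = 0.632 / (1 + 0.111 × 21.6) = 0.632 / 3.398 = 0.1860 g VSS/g soluble BOD₅.
Q·(S₀ − S) = 1870 × (263 − 9.93) × 10⁻³ = 473.2 kg/d removed.
Net biomass production P_X = Y_obs × Q·(S₀ − S) = 0.1860 × 473.2 = 88.03 kg VSS/d.

P_X ≈ 88.0 kg VSS/d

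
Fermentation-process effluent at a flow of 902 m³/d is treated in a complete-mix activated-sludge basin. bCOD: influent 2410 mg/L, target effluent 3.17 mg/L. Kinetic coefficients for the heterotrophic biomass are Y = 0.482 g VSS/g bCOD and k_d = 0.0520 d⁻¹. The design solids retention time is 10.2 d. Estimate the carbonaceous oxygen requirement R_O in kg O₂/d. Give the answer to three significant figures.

R_O ≈ 1200 kg O₂/d

Y_obs = Y / (1 + k_d θ_c) = 0.482 / (1 + 0.0520 × 10.2) = 0.482 / 1.530 = 0.3150.
Substrate removed = Q·(S₀ − S) = 902 m³/d × (2410 − 3.17) g/m³ = 2.17×10^6 g/d = 2171 kg/d.
Biomass synthesised: P_X = Y_obs × 2171 = 683.7 kg VSS/d.
R_O = Q·(S₀ − S) − 1.42·P_X = 2171 − 1.42 × 683.7 = 1200 kg O₂/d.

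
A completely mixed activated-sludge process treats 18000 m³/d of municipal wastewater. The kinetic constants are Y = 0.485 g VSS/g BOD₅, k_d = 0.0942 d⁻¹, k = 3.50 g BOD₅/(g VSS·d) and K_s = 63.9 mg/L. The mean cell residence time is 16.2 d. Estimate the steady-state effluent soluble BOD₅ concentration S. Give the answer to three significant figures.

From the Monod/SRT balance for a CMAS, S = K_s·(1+k_d θ_c)/[θ_c·(Y k − k_d) − 1] = 63.9 × (1 + 0.0942 × 16.2) / [16.2 × (0.485 × 3.50 − 0.0942) − 1] = 161.4 / 24.97 = 6.463 mg/L.

S ≈ 6.46 mg/L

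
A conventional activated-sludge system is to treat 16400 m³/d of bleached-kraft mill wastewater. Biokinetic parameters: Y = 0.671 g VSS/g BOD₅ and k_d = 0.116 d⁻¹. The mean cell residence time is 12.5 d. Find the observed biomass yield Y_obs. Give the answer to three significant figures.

The observed yield is Y_obs = Y/(1 + k_d·θ_c) = 0.671 / (1 + 0.116 × 12.5) = 0.671 / 2.450 = 0.2739 g VSS per g BOD₅ removed.

Y_obs ≈ 0.274 g VSS/g BOD₅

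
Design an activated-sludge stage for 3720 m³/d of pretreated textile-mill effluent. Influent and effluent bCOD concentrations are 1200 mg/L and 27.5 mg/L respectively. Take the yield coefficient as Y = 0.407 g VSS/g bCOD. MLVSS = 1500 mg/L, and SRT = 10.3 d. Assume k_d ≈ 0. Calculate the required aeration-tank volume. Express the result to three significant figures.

With k_d = 0 the design equation reduces to V = Y Q (S₀−S) θ_c / X = 0.407 × 3720 × (1200 − 27.5) × 10.3 / 1500 = 12190 m³.

V ≈ 12200 m³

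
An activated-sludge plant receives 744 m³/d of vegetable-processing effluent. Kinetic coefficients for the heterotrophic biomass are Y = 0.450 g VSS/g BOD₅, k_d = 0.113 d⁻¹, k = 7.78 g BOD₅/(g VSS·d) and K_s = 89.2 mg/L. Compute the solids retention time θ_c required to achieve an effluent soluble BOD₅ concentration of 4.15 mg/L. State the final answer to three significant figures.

θ_c ≈ 23.5 d

From 1/θ_c = Y·k·S/(K_s + S) − k_d: Y·k·S/(K_s+S) = 0.450 × 7.78 × 4.15 / (89.2 + 4.15) = 0.1556 d⁻¹.
1/θ_c = 0.1556 − 0.113 = 0.04264 d⁻¹, so θ_c = 23.45 d.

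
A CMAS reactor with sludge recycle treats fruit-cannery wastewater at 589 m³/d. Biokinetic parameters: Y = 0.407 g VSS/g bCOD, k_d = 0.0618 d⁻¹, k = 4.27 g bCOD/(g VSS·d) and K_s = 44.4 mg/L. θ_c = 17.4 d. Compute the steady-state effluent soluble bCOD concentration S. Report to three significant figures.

From the Monod/SRT balance for a CMAS, S = K_s·(1+k_d θ_c)/[θ_c·(Y k − k_d) − 1] = 44.4 × (1 + 0.0618 × 17.4) / [17.4 × (0.407 × 4.27 − 0.0618) − 1] = 92.14 / 28.16 = 3.272 mg/L.

S ≈ 3.27 mg/L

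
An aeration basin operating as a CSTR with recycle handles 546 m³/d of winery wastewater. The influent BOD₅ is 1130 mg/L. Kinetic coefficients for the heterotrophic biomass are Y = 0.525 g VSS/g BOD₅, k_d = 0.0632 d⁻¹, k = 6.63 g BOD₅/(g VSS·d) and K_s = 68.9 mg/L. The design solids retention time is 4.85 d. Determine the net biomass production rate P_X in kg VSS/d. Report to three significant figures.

Effluent substrate depends only on kinetics and SRT: S = K_s(1 + k_d θ_c) / [θ_c(Yk − k_d) − 1] = 68.9 × (1 + 0.0632 × 4.85) / [4.85 × (0.525 × 6.63 − 0.0632) − 1] = 90.02 / 15.58 = 5.780 mg/L.
The observed yield is Y_obs = Y/(1 + k_d·θ_c) = 0.525 / (1 + 0.0632 × 4.85) = 0.525 / 1.307 = 0.4018 g VSS per g BOD₅ removed.
Mass of BOD₅ removed per day: Q(S₀ − S) = 546 × 1124 g/m³ = 613.8 kg/d.
Net biomass production P_X = Y_obs × Q·(S₀ − S) = 0.4018 × 613.8 = 246.7 kg VSS/d.

P_X ≈ 247 kg VSS/d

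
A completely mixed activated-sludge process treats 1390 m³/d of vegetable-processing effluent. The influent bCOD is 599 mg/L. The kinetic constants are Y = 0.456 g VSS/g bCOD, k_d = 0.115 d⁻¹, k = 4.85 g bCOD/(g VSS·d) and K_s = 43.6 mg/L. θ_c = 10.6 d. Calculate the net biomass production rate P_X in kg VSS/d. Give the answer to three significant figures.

From the Monod/SRT balance for a CMAS, S = K_s·(1+k_d θ_c)/[θ_c·(Y k − k_d) − 1] = 43.6 × (1 + 0.115 × 10.6) / [10.6 × (0.456 × 4.85 − 0.115) − 1] = 96.75 / 21.22 = 4.558 mg/L.
Y_obs = Y / (1 + k_d θ_c) = 0.456 / (1 + 0.115 × 10.6) = 0.456 / 2.219 = 0.2055.
Mass of bCOD removed per day: Q(S₀ − S) = 1390 × 594.4 g/m³ = 826.3 kg/d.
Net biomass production P_X = Y_obs × Q·(S₀ − S) = 0.2055 × 826.3 = 169.8 kg VSS/d.

P_X ≈ 170 kg VSS/d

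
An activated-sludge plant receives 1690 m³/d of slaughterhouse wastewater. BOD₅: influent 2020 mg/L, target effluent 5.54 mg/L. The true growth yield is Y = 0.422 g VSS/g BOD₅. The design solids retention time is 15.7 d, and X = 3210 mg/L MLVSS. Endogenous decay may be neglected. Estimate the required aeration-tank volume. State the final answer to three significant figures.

Biomass mass balance (decay neglected): V·X = Y·Q·(S₀ − S)·θ_c, so V = 0.422 × 1690 × (2020 − 5.54) × 15.7 / 3210 = 7027 m³.

V ≈ 7030 m³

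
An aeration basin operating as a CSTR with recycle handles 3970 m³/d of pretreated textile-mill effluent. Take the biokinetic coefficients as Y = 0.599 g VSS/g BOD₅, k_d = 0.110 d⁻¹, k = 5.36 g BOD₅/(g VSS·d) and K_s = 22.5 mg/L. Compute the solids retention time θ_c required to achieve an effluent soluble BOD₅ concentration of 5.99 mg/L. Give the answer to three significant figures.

θ_c ≈ 1.77 d

Specific growth rate at S = 5.99 mg/L: μ = YkS/(K_s+S) = 0.599·5.36·5.99/(22.5+5.99) = 0.6750 d⁻¹.
θ_c = 1/(μ − k_d) = 1/(0.6750 − 0.110) = 1/0.5650 = 1.770 d.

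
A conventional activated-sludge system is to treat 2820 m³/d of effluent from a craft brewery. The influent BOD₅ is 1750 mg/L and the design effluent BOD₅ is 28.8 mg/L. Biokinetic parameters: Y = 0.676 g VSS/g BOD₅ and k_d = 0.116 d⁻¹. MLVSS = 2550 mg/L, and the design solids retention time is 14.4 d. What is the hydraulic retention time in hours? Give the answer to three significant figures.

Steady-state biomass mass balance: V·X·(1 + k_d·θ_c) = Y·Q·(S₀ − S)·θ_c, so V = 0.676 × 2820 × (1750 − 28.8) × 14.4 / [2550 × (1 + 0.116 × 14.4)] = 4.72×10^7 / 6810 = 6939 m³.
HRT = V/Q = 6939 m³ / 2820 m³·d⁻¹ = 2.461 d × 24 = 59.05 h.

τ ≈ 59.1 h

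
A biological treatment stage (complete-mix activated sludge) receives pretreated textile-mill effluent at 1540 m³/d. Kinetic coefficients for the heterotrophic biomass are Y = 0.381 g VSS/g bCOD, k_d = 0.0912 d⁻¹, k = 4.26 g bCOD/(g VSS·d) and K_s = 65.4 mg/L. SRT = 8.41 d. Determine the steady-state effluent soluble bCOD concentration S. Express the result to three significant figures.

S ≈ 9.72 mg/L

Effluent substrate depends only on kinetics and SRT: S = K_s(1 + k_d θ_c) / [θ_c(Yk − k_d) − 1] = 65.4 × (1 + 0.0912 × 8.41) / [8.41 × (0.381 × 4.26 − 0.0912) − 1] = 115.6 / 11.88 = 9.725 mg/L.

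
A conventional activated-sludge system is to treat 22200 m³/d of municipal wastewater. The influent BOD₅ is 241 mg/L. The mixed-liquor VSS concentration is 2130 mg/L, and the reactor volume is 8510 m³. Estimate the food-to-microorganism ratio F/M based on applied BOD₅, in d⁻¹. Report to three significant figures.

F/M = Q·S₀ / (V·X) = 22200 × 241 / (8510 × 2130) = 0.2952 g BOD₅·(g VSS·d)⁻¹.

F/M ≈ 0.295 d⁻¹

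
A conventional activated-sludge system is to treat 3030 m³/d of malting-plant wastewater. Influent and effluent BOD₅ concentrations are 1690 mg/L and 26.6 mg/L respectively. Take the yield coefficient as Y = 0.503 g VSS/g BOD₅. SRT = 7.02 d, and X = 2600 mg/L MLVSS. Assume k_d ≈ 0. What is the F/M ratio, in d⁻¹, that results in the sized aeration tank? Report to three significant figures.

F/M ≈ 0.288 d⁻¹

With k_d = 0 the design equation reduces to V = Y Q (S₀−S) θ_c / X = 0.503 × 3030 × (1690 − 26.6) × 7.02 / 2600 = 6845 m³.
F/M = Q·S₀ / (V·X) = 3030 × 1690 / (6845 × 2600) = 0.2877 g BOD₅·(g VSS·d)⁻¹.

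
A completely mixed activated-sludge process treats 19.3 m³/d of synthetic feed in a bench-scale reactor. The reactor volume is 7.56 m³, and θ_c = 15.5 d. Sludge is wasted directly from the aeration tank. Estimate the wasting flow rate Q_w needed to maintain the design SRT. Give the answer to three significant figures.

Wasting from the aeration tank: Q_w = V / θ_c = 7.560 / 15.5 = 0.4877 m³/d.

Q_w ≈ 0.488 m³/d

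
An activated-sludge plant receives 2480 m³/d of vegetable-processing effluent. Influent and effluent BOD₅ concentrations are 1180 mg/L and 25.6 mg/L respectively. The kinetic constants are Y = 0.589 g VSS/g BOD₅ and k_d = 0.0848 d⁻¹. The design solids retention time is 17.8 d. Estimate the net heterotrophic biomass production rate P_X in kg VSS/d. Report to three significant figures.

Y_obs = Y / (1 + k_d θ_c) = 0.589 / (1 + 0.0848 × 17.8) = 0.589 / 2.509 = 0.2347.
Mass of BOD₅ removed per day: Q(S₀ − S) = 2480 × 1154 g/m³ = 2863 kg/d.
So the net sludge growth is P_X = 0.2347 × 2863 = 672.0 kg VSS/d.

P_X ≈ 672 kg VSS/d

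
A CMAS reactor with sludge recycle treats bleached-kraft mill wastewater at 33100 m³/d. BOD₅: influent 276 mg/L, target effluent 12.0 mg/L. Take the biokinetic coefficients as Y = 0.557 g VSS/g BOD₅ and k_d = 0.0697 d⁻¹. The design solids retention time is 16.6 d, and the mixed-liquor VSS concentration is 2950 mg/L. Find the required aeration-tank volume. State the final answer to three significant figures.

From the SRT design equation V = Y Q (S₀−S) θ_c / [X (1 + k_d θ_c)] = 0.557 × 33100 × (276 − 12.0) × 16.6 / [2950 × (1 + 0.0697 × 16.6)] = 8.08×10^7 / 6363 = 12698 m³.

V ≈ 12700 m³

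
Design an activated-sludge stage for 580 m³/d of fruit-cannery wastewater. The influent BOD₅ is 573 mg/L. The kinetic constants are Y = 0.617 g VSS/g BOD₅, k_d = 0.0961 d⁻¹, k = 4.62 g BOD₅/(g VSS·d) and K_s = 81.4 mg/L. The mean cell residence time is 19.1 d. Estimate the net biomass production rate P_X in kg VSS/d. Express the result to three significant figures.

From the Monod/SRT balance for a CMAS, S = K_s·(1+k_d θ_c)/[θ_c·(Y k − k_d) − 1] = 81.4 × (1 + 0.0961 × 19.1) / [19.1 × (0.617 × 4.62 − 0.0961) − 1] = 230.8 / 51.61 = 4.472 mg/L.
Observed yield with endogenous decay: Y_obs = Y / (1 + k_d·θ_c) = 0.617 / (1 + 0.0961 × 19.1) = 0.617 / 2.836 = 0.2176 g VSS/g BOD₅.
ΔS = 573 − 4.47 = 568.5 mg/L, so the substrate removal rate is 580 × 568.5/1000 = 329.7 kg BOD₅/d.
So the net sludge growth is P_X = 0.2176 × 329.7 = 71.75 kg VSS/d.

P_X ≈ 71.8 kg VSS/d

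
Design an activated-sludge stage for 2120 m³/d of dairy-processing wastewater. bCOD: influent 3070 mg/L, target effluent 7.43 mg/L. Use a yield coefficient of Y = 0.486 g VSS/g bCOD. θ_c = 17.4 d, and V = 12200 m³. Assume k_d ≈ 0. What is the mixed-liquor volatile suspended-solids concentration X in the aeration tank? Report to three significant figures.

From V·X = Y·Q·(S₀ − S)·θ_c (decay neglected): X = 0.486 × 2120 × (3070 − 7.43) × 17.4 / 12200 = 4500 mg/L.

X ≈ 4500 mg/L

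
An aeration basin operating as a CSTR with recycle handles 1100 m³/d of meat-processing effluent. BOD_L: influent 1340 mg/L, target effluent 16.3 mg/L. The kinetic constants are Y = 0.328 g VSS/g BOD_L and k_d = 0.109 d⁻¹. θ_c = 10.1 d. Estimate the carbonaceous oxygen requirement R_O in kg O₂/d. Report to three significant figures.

Y_obs = Y / (1 + k_d θ_c) = 0.328 / (1 + 0.109 × 10.1) = 0.328 / 2.101 = 0.1561.
Substrate removed = Q·(S₀ − S) = 1100 m³/d × (1340 − 16.3) g/m³ = 1.46×10^6 g/d = 1456 kg/d.
Biomass synthesised: P_X = Y_obs × 1456 = 227.3 kg VSS/d.
R_O = Q·(S₀ − S) − 1.42·P_X = 1456 − 1.42 × 227.3 = 1133 kg O₂/d.

R_O ≈ 1130 kg O₂/d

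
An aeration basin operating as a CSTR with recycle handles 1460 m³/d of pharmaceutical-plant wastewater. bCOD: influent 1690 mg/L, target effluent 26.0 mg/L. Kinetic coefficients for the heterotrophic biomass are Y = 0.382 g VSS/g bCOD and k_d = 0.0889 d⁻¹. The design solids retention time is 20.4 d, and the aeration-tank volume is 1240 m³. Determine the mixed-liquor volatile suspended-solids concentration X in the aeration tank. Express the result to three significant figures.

From V·X·(1 + k_d·θ_c) = Y·Q·(S₀ − S)·θ_c: X = 0.382 × 1460 × (1690 − 26.0) × 20.4 / [1240 × (1 + 0.0889 × 20.4)] = 5427 mg/L.

X ≈ 5430 mg/L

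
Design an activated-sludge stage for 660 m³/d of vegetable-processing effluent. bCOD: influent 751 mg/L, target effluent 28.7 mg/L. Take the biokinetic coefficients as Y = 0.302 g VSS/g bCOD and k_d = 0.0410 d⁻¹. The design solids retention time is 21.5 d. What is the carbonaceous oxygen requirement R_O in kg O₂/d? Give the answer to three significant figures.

Y_obs = Y / (1 + k_d θ_c) = 0.302 / (1 + 0.0410 × 21.5) = 0.302 / 1.881 = 0.1605.
Substrate removed = Q·(S₀ − S) = 660 m³/d × (751 − 28.7) g/m³ = 4.77×10^5 g/d = 476.7 kg/d.
P_X = Y_obs·Q·(S₀ − S) = 0.1605 × 476.7 = 76.52 kg VSS/d.
R_O = Q·ΔS − 1.42 P_X = 476.7 − 108.7 = 368.1 kg O₂/d.

R_O ≈ 368 kg O₂/d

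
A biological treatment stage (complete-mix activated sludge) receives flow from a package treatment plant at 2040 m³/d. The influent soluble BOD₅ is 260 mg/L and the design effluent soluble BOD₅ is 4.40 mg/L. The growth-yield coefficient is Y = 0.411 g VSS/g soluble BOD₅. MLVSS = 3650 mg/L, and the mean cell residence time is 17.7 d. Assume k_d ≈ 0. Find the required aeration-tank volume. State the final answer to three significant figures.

V ≈ 1040 m³

With k_d = 0 the design equation reduces to V = Y Q (S₀−S) θ_c / X = 0.411 × 2040 × (260 − 4.40) × 17.7 / 3650 = 1039 m³.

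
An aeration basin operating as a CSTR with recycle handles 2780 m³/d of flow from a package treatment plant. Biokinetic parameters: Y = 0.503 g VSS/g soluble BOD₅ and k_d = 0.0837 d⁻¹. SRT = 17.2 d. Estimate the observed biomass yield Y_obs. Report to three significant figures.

Y_obs ≈ 0.206 g VSS/g soluble BOD₅

Correct the yield for decay: Y_obs = Y/(1 + k_d θ_c) = 0.503 / (1 + 0.0837 × 17.2) = 0.503 / 2.440 = 0.2062.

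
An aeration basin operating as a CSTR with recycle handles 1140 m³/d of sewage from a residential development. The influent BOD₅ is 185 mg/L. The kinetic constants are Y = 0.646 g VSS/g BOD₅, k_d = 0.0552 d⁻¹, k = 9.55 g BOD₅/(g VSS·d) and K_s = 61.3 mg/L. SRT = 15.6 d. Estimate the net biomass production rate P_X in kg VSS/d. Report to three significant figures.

P_X ≈ 72.7 kg VSS/d

From the Monod/SRT balance for a CMAS, S = K_s·(1+k_d θ_c)/[θ_c·(Y k − k_d) − 1] = 61.3 × (1 + 0.0552 × 15.6) / [15.6 × (0.646 × 9.55 − 0.0552) − 1] = 114.1 / 94.38 = 1.209 mg/L.
The observed yield is Y_obs = Y/(1 + k_d·θ_c) = 0.646 / (1 + 0.0552 × 15.6) = 0.646 / 1.861 = 0.3471 g VSS per g BOD₅ removed.
Mass of BOD₅ removed per day: Q(S₀ − S) = 1140 × 183.8 g/m³ = 209.5 kg/d.
Net biomass production P_X = Y_obs × Q·(S₀ − S) = 0.3471 × 209.5 = 72.73 kg VSS/d.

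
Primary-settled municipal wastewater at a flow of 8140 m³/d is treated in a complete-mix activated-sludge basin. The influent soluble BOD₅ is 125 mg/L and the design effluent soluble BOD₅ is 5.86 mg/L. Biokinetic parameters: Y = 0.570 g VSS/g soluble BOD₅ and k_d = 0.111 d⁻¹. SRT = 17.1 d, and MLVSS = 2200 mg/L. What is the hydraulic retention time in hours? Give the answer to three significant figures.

From the SRT design equation V = Y Q (S₀−S) θ_c / [X (1 + k_d θ_c)] = 0.570 × 8140 × (125 − 5.86) × 17.1 / [2200 × (1 + 0.111 × 17.1)] = 9.45×10^6 / 6376 = 1483 m³.
HRT = V/Q = 1483 m³ / 8140 m³·d⁻¹ = 0.1821 d × 24 = 4.371 h.

τ ≈ 4.37 h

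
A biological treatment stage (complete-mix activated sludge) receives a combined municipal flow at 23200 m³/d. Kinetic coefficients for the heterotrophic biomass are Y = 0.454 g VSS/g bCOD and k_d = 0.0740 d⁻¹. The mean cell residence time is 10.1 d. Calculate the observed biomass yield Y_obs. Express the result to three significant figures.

Y_obs ≈ 0.260 g VSS/g bCOD

Correct the yield for decay: Y_obs = Y/(1 + k_d θ_c) = 0.454 / (1 + 0.0740 × 10.1) = 0.454 / 1.747 = 0.2598.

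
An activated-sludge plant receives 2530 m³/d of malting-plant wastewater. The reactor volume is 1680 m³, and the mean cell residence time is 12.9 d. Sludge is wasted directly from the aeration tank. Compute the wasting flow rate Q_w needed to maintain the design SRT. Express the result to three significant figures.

Q_w ≈ 130 m³/d

Wasting from the aeration tank: Q_w = V / θ_c = 1680 / 12.9 = 130.2 m³/d.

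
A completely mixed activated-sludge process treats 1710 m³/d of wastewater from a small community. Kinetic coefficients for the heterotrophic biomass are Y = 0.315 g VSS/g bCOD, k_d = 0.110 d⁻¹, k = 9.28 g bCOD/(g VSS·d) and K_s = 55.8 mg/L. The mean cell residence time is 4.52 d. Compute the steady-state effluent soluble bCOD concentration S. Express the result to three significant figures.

S ≈ 7.13 mg/L

Effluent substrate depends only on kinetics and SRT: S = K_s(1 + k_d θ_c) / [θ_c(Yk − k_d) − 1] = 55.8 × (1 + 0.110 × 4.52) / [4.52 × (0.315 × 9.28 − 0.110) − 1] = 83.54 / 11.72 = 7.131 mg/L.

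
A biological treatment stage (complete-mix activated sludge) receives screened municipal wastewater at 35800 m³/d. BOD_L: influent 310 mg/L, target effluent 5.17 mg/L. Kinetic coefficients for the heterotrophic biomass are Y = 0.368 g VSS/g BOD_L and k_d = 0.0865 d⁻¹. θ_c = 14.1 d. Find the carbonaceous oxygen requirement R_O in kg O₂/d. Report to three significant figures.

R_O ≈ 8340 kg O₂/d

The observed yield is Y_obs = Y/(1 + k_d·θ_c) = 0.368 / (1 + 0.0865 × 14.1) = 0.368 / 2.220 = 0.1658 g VSS per g BOD_L removed.
Mass of BOD_L removed per day: Q(S₀ − S) = 35800 × 304.8 g/m³ = 10913 kg/d.
Biomass synthesised: P_X = Y_obs × 10913 = 1809 kg VSS/d.
R_O = Q·(S₀ − S) − 1.42·P_X = 10913 − 1.42 × 1809 = 8344 kg O₂/d.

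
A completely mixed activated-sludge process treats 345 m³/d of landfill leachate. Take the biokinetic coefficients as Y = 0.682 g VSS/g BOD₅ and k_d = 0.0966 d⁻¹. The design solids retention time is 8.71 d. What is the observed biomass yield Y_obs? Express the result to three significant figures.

Observed yield with endogenous decay: Y_obs = Y / (1 + k_d·θ_c) = 0.682 / (1 + 0.0966 × 8.71) = 0.682 / 1.841 = 0.3704 g VSS/g BOD₅.

Y_obs ≈ 0.370 g VSS/g BOD₅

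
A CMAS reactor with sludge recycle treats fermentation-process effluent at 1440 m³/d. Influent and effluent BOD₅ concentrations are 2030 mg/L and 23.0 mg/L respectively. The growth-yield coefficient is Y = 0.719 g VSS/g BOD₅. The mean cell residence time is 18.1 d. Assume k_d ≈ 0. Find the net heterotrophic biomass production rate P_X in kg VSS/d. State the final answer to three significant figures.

P_X ≈ 2080 kg VSS/d

Since k_d ≈ 0, Y_obs = Y = 0.719 g VSS/g BOD₅.
ΔS = 2030 − 23.0 = 2007 mg/L, so the substrate removal rate is 1440 × 2007/1000 = 2890 kg BOD₅/d.
P_X = Y_obs · Q(S₀ − S) = 0.7190 × 2890 = 2078 kg VSS/d.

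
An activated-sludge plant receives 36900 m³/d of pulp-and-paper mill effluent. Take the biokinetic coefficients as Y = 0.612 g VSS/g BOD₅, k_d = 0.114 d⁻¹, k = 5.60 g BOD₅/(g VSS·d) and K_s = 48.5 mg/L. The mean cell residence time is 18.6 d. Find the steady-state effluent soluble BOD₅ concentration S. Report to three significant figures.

S ≈ 2.50 mg/L

From the Monod/SRT balance for a CMAS, S = K_s·(1+k_d θ_c)/[θ_c·(Y k − k_d) − 1] = 48.5 × (1 + 0.114 × 18.6) / [18.6 × (0.612 × 5.60 − 0.114) − 1] = 151.3 / 60.63 = 2.496 mg/L.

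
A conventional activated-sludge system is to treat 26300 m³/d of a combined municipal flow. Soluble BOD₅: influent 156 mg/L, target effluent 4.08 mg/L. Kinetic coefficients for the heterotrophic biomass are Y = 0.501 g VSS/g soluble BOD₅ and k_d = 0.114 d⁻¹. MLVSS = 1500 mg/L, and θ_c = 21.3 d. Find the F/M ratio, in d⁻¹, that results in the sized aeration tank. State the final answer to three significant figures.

F/M ≈ 0.330 d⁻¹

Rearranging the biomass balance for a CMAS with decay, V = Y·Q·ΔS·θ_c / [X·(1+k_d θ_c)] = 0.501 × 26300 × (156 − 4.08) × 21.3 / [1500 × (1 + 0.114 × 21.3)] = 4.26×10^7 / 5142 = 8291 m³.
Food-to-microorganism ratio F/M = Q S₀ / (V X) = 26300 × 156 / (8291 × 1500) = 0.3299 d⁻¹.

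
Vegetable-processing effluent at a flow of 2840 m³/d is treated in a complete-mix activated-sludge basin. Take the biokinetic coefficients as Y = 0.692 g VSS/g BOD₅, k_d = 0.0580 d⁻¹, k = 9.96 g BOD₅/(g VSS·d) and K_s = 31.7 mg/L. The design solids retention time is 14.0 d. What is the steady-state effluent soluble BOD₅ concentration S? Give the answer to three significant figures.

S ≈ 0.607 mg/L

For a completely mixed reactor with recycle the Lawrence–McCarty relation gives S = K_s·(1 + k_d·θ_c) / [θ_c·(Y·k − k_d) − 1] = 31.7 × (1 + 0.0580 × 14.0) / [14.0 × (0.692 × 9.96 − 0.0580) − 1] = 57.44 / 94.68 = 0.6067 mg/L.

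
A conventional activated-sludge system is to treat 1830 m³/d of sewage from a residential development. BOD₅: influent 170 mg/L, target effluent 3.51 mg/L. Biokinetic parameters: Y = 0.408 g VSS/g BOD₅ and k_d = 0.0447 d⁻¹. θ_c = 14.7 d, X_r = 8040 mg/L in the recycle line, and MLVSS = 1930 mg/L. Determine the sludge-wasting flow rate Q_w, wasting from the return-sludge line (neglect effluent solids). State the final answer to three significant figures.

Q_w ≈ 9.33 m³/d

From the SRT design equation V = Y Q (S₀−S) θ_c / [X (1 + k_d θ_c)] = 0.408 × 1830 × (170 − 3.51) × 14.7 / [1930 × (1 + 0.0447 × 14.7)] = 1.83×10^6 / 3198 = 571.4 m³.
Q_w = (V·X)/(θ_c X_r) = 571.4 × 1930 / (14.7 × 8040) = 9.330 m³/d.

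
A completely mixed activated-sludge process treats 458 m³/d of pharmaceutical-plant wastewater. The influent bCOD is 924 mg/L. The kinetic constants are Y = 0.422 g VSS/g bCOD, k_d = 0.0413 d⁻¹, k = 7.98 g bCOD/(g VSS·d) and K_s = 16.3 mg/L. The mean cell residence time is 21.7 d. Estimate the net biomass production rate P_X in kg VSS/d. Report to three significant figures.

P_X ≈ 94.1 kg VSS/d

From the Monod/SRT balance for a CMAS, S = K_s·(1+k_d θ_c)/[θ_c·(Y k − k_d) − 1] = 16.3 × (1 + 0.0413 × 21.7) / [21.7 × (0.422 × 7.98 − 0.0413) − 1] = 30.91 / 71.18 = 0.4342 mg/L.
Observed yield with endogenous decay: Y_obs = Y / (1 + k_d·θ_c) = 0.422 / (1 + 0.0413 × 21.7) = 0.422 / 1.896 = 0.2225 g VSS/g bCOD.
Q·(S₀ − S) = 458 × (924 − 0.434) × 10⁻³ = 423.0 kg/d removed.
So the net sludge growth is P_X = 0.2225 × 423.0 = 94.14 kg VSS/d.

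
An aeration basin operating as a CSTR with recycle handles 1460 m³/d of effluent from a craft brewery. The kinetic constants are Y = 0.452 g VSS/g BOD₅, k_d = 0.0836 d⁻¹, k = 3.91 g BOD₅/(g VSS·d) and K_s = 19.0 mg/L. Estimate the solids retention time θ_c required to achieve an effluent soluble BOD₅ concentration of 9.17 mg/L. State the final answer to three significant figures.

From 1/θ_c = Y·k·S/(K_s + S) − k_d: Y·k·S/(K_s+S) = 0.452 × 3.91 × 9.17 / (19.0 + 9.17) = 0.5753 d⁻¹.
Then 1/θ_c = μ − k_d = 0.5753 − 0.0836 = 0.4917 d⁻¹, giving θ_c = 2.034 d.

θ_c ≈ 2.03 d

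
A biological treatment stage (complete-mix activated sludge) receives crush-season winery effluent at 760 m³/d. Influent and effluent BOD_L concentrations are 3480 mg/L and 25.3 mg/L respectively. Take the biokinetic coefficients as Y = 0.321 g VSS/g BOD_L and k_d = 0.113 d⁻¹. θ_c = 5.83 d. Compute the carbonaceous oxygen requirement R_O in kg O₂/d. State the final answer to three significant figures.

R_O ≈ 1900 kg O₂/d

Y_obs = Y / (1 + k_d θ_c) = 0.321 / (1 + 0.113 × 5.83) = 0.321 / 1.659 = 0.1935.
Q·(S₀ − S) = 760 × (3480 − 25.3) × 10⁻³ = 2626 kg/d removed.
P_X = Y_obs·Q·(S₀ − S) = 0.1935 × 2626 = 508.1 kg VSS/d.
Carbonaceous O₂ demand = substrate oxidised − cell-mass equivalent = 2626 − 1.42 × 508.1 = 1904 kg O₂/d.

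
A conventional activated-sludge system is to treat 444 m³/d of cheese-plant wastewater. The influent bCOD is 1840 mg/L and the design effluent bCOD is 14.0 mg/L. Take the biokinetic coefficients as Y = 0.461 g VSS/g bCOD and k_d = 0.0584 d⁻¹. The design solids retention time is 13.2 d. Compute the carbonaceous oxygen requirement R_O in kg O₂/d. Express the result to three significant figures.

Y_obs = Y / (1 + k_d θ_c) = 0.461 / (1 + 0.0584 × 13.2) = 0.461 / 1.771 = 0.2603.
Q·(S₀ − S) = 444 × (1840 − 14.0) × 10⁻³ = 810.7 kg/d removed.
Net sludge production P_X = 0.2603 × 810.7 = 211.1 kg VSS/d.
R_O = Q·ΔS − 1.42 P_X = 810.7 − 299.7 = 511.0 kg O₂/d.

R_O ≈ 511 kg O₂/d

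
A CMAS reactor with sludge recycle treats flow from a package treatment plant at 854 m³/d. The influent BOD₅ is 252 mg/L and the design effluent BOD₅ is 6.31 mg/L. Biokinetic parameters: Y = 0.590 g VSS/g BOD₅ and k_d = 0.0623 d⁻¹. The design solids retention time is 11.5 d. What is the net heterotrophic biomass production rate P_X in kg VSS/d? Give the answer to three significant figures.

P_X ≈ 72.1 kg VSS/d

The observed yield is Y_obs = Y/(1 + k_d·θ_c) = 0.590 / (1 + 0.0623 × 11.5) = 0.590 / 1.716 = 0.3437 g VSS per g BOD₅ removed.
Mass of BOD₅ removed per day: Q(S₀ − S) = 854 × 245.7 g/m³ = 209.8 kg/d.
Biomass produced: P_X = Y_obs·Q·ΔS = 0.3437 × 209.8 ≈ 72.12 kg VSS/d.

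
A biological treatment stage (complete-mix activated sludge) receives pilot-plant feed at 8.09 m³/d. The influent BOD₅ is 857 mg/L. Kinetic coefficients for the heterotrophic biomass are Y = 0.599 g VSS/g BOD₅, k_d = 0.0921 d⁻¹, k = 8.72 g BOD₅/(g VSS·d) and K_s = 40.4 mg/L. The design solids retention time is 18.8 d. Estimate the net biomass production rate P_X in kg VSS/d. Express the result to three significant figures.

Effluent substrate depends only on kinetics and SRT: S = K_s(1 + k_d θ_c) / [θ_c(Yk − k_d) − 1] = 40.4 × (1 + 0.0921 × 18.8) / [18.8 × (0.599 × 8.72 − 0.0921) − 1] = 110.4 / 95.47 = 1.156 mg/L.
Y_obs = Y / (1 + k_d θ_c) = 0.599 / (1 + 0.0921 × 18.8) = 0.599 / 2.731 = 0.2193.
Q·(S₀ − S) = 8.09 × (857 − 1.16) × 10⁻³ = 6.924 kg/d removed.
P_X = Y_obs · Q(S₀ − S) = 0.2193 × 6.924 = 1.518 kg VSS/d.

P_X ≈ 1.52 kg VSS/d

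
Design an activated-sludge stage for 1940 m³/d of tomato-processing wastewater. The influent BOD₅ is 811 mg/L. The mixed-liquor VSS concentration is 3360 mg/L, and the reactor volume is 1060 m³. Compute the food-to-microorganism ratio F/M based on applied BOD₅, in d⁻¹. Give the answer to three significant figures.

F/M = applied load / biomass = Q·S₀/(V·X) = 1940 × 811 / (1060 × 3360) = 0.4418 d⁻¹.

F/M ≈ 0.442 d⁻¹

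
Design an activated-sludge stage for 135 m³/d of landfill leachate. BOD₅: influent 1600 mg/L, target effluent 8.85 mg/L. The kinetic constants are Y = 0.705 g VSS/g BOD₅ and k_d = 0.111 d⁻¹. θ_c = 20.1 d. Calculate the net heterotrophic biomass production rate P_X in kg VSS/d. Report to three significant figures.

Correct the yield for decay: Y_obs = Y/(1 + k_d θ_c) = 0.705 / (1 + 0.111 × 20.1) = 0.705 / 3.231 = 0.2182.
Q·(S₀ − S) = 135 × (1600 − 8.85) × 10⁻³ = 214.8 kg/d removed.
Biomass produced: P_X = Y_obs·Q·ΔS = 0.2182 × 214.8 ≈ 46.87 kg VSS/d.

P_X ≈ 46.9 kg VSS/d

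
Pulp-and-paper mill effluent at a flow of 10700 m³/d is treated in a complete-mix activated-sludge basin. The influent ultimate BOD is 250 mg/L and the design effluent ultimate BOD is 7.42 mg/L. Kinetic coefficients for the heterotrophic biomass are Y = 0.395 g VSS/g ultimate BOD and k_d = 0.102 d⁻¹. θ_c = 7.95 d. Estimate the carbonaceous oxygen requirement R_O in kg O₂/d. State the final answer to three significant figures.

R_O ≈ 1790 kg O₂/d

The observed yield is Y_obs = Y/(1 + k_d·θ_c) = 0.395 / (1 + 0.102 × 7.95) = 0.395 / 1.811 = 0.2181 g VSS per g ultimate BOD removed.
ΔS = 250 − 7.42 = 242.6 mg/L, so the substrate removal rate is 10700 × 242.6/1000 = 2596 kg ultimate BOD/d.
P_X = Y_obs·Q·(S₀ − S) = 0.2181 × 2596 = 566.2 kg VSS/d.
R_O = Q·(S₀ − S) − 1.42·P_X = 2596 − 1.42 × 566.2 = 1792 kg O₂/d.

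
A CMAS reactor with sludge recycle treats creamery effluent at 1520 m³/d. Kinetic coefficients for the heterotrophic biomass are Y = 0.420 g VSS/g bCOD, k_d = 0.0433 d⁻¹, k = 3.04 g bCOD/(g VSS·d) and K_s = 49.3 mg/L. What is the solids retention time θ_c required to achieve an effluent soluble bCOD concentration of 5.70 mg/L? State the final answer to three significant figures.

θ_c ≈ 11.2 d

From 1/θ_c = Y·k·S/(K_s + S) − k_d: Y·k·S/(K_s+S) = 0.420 × 3.04 × 5.70 / (49.3 + 5.70) = 0.1323 d⁻¹.
Then 1/θ_c = μ − k_d = 0.1323 − 0.0433 = 0.08902 d⁻¹, giving θ_c = 11.23 d.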